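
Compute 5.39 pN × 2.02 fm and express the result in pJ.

0.0000000000000108878 pJ

5.39 × 10⁻¹² × 2.02 × 10⁻¹⁵ = 10.8878 × 10⁻²⁷ J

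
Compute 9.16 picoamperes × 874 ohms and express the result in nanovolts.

9.16 × 10⁻¹² × 874 = 8005.84 × 10⁻¹² V

8.00584 nanovolts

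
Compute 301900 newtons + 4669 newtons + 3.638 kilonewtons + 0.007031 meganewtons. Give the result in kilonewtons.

In kilonewtons:
  301900 newtons = 301900 × 10⁻³ kilonewtons = 301.9
  4669 newtons = 4669 × 10⁻³ kilonewtons = 4.669
  3.638 kilonewtons → 3.638
  0.007031 meganewtons = 0.007031 × 10³ kilonewtons = 7.031
Sum: 301.9 + 4.669 + 3.638 + 7.031 = 317.238

317.238 kilonewtons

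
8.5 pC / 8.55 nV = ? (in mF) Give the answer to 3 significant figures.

0.994 mF

(8.5 × 10⁻¹²) / (8.55 × 10⁻⁹) = 0.99415 × 10⁻³ F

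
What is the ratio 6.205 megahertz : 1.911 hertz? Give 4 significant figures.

(6.205 × 10⁶) / (1.911) = 3.247 × 10⁶

3247000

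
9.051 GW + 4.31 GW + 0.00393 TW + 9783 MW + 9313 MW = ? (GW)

In GW:
  9.051 GW → 9.051
  4.31 GW → 4.31
  0.00393 TW = 0.00393 × 10³ GW = 3.93
  9783 MW = 9783 × 10⁻³ GW = 9.783
  9313 MW = 9313 × 10⁻³ GW = 9.313
Sum: 9.051 + 4.31 + 3.93 + 9.783 + 9.313 = 36.387

36.387 GW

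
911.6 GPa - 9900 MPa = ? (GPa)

901.7 GPa

In GPa:
  911.6 GPa → 911.6
  9900 MPa = 9900 × 10⁻³ GPa = 9.9
Difference: 911.6 - 9.9 = 901.7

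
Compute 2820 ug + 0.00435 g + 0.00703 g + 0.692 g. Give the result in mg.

706.2 mg

In mg:
  2820 ug = 2820 × 10⁻³ mg = 2.82
  0.00435 g = 0.00435 × 10³ mg = 4.35
  0.00703 g = 0.00703 × 10³ mg = 7.03
  0.692 g = 0.692 × 10³ mg = 692
Sum: 2.82 + 4.35 + 7.03 + 692 = 706.2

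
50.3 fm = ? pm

femto = 10^-15, pico = 10^-12; factor is 10^-3.
50.3 × 10^-3 = 0.0503

0.0503 pm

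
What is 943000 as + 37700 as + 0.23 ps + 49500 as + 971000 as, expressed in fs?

2231.2 fs

In fs:
  943000 as = 943000 × 10⁻³ fs = 943
  37700 as = 37700 × 10⁻³ fs = 37.7
  0.23 ps = 0.23 × 10³ fs = 230
  49500 as = 49500 × 10⁻³ fs = 49.5
  971000 as = 971000 × 10⁻³ fs = 971
Sum: 943 + 37.7 + 230 + 49.5 + 971 = 2231.2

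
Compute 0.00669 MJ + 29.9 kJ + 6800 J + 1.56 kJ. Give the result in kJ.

In kJ:
  0.00669 MJ = 0.00669 × 10^3 kJ = 6.69
  29.9 kJ → 29.9
  6800 J = 6800 × 10^-3 kJ = 6.8
  1.56 kJ → 1.56
Sum: 6.69 + 29.9 + 6.8 + 1.56 = 44.95

44.95 kJ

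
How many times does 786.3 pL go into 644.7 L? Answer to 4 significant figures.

819900000000

(644.7) / (786.3 × 10^-12) = 0.81992 × 10^12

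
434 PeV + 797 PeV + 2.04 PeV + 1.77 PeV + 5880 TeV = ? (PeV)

1240.69 PeV

In PeV:
  434 PeV → 434
  797 PeV → 797
  2.04 PeV → 2.04
  1.77 PeV → 1.77
  5880 TeV = 5880 × 10^-3 PeV = 5.88
Sum: 434 + 797 + 2.04 + 1.77 + 5.88 = 1240.69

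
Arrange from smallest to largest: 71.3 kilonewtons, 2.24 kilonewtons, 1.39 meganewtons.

71.3 kilonewtons = 71300 newtons
2.24 kilonewtons = 2240 newtons
1.39 meganewtons = 1390000 newtons

2.24 kilonewtons < 71.3 kilonewtons < 1.39 meganewtons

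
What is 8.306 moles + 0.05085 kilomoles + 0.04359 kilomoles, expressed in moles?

In moles:
  8.306 moles → 8.306
  0.05085 kilomoles = 0.05085 × 10³ moles = 50.85
  0.04359 kilomoles = 0.04359 × 10³ moles = 43.59
Sum: 8.306 + 50.85 + 43.59 = 102.746

102.746 moles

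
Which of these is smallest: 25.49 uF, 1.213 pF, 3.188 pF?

1.213 pF

25.49 uF = 0.00002549 F
1.213 pF = 0.000000000001213 F
3.188 pF = 0.000000000003188 F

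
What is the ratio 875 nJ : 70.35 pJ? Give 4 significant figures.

12440

(875 × 10^-9) / (70.35 × 10^-12) = 12.438 × 10^3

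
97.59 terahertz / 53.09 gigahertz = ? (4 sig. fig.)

(97.59e12) / (53.09e9) = 1.8382e3

1838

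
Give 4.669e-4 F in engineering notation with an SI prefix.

466.9 μF

= 466.9e-6 F; 1e-6 is micro.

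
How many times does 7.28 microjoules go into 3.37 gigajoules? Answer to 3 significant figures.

(3.37e9) / (7.28e-6) = 0.4629e15

463000000000000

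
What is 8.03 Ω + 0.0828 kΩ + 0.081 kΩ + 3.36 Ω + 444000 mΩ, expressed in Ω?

619.19 Ω

In Ω:
  8.03 Ω → 8.03
  0.0828 kΩ = 0.0828 × 10³ Ω = 82.8
  0.081 kΩ = 0.081 × 10³ Ω = 81
  3.36 Ω → 3.36
  444000 mΩ = 444000 × 10⁻³ Ω = 444
Sum: 8.03 + 82.8 + 81 + 3.36 + 444 = 619.19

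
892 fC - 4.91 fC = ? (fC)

887.09 fC

In fC:
  892 fC → 892
  4.91 fC → 4.91
Difference: 892 - 4.91 = 887.09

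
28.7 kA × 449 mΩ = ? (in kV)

28.7 × 10^3 × 449 × 10^-3 = 12886.3 V

12.8863 kV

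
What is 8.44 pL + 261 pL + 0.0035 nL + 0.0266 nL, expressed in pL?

In pL:
  8.44 pL → 8.44
  261 pL → 261
  0.0035 nL = 0.0035e3 pL = 3.5
  0.0266 nL = 0.0266e3 pL = 26.6
Sum: 8.44 + 261 + 3.5 + 26.6 = 299.54

299.54 pL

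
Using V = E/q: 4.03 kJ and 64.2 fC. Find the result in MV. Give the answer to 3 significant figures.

(4.03 × 10³) / (64.2 × 10⁻¹⁵) = 0.062773 × 10¹⁸ V

62800000000 MV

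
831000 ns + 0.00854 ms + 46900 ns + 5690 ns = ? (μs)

892.13 μs

In μs:
  831000 ns = 831000e-3 μs = 831
  0.00854 ms = 0.00854e3 μs = 8.54
  46900 ns = 46900e-3 μs = 46.9
  5690 ns = 5690e-3 μs = 5.69
Sum: 831 + 8.54 + 46.9 + 5.69 = 892.13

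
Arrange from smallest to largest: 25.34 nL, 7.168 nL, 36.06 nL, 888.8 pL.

25.34 nL = 0.00000002534 L
7.168 nL = 0.000000007168 L
36.06 nL = 0.00000003606 L
888.8 pL = 0.0000000008888 L

888.8 pL < 7.168 nL < 25.34 nL < 36.06 nL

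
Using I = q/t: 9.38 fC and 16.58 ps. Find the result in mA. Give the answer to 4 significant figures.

0.5657 mA

(9.38 × 10^-15) / (16.58 × 10^-12) = 0.565742 × 10^-3 A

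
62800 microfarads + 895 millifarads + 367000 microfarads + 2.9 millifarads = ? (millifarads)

In millifarads:
  62800 microfarads = 62800 × 10^-3 millifarads = 62.8
  895 millifarads → 895
  367000 microfarads = 367000 × 10^-3 millifarads = 367
  2.9 millifarads → 2.9
Sum: 62.8 + 895 + 367 + 2.9 = 1327.7

1327.7 millifarads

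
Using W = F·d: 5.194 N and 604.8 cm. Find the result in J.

5.194 × 604.8e-2 = 3141.3312e-2 J

31.413312 J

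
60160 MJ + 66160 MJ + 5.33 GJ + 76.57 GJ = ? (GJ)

208.22 GJ

In GJ:
  60160 MJ = 60160e-3 GJ = 60.16
  66160 MJ = 66160e-3 GJ = 66.16
  5.33 GJ → 5.33
  76.57 GJ → 76.57
Sum: 60.16 + 66.16 + 5.33 + 76.57 = 208.22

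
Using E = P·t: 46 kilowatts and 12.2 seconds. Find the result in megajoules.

46 × 10³ × 12.2 = 561.2 × 10³ J

0.5612 megajoules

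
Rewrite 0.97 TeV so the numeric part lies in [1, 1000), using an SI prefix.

970 GeV

= 970 × 10⁹ eV; 10⁹ is giga.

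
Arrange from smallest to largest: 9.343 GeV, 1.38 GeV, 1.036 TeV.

1.38 GeV < 9.343 GeV < 1.036 TeV

9.343 GeV = 9343000000 eV
1.38 GeV = 1380000000 eV
1.036 TeV = 1036000000000 eV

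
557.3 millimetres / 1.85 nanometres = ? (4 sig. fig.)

301200000

(557.3 × 10^-3) / (1.85 × 10^-9) = 301.24 × 10^6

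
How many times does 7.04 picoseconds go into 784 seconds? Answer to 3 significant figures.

(784) / (7.04 × 10⁻¹²) = 111.4 × 10¹²

111000000000000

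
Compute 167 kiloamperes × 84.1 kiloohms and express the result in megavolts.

167 × 10³ × 84.1 × 10³ = 14044.7 × 10⁶ V

14044.7 megavolts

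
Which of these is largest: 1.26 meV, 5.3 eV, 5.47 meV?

1.26 meV = 0.00126 eV
5.3 eV = 5.3 eV
5.47 meV = 0.00547 eV

5.3 eV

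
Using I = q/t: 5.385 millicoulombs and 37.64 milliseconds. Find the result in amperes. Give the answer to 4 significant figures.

0.1431 amperes

(5.385 × 10^-3) / (37.64 × 10^-3) = 0.143066 A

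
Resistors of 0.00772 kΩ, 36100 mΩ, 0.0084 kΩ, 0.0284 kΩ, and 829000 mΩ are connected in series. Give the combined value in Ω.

In Ω:
  0.00772 kΩ = 0.00772 × 10^3 Ω = 7.72
  36100 mΩ = 36100 × 10^-3 Ω = 36.1
  0.0084 kΩ = 0.0084 × 10^3 Ω = 8.4
  0.0284 kΩ = 0.0284 × 10^3 Ω = 28.4
  829000 mΩ = 829000 × 10^-3 Ω = 829
Sum: 7.72 + 36.1 + 8.4 + 28.4 + 829 = 909.62

909.62 Ω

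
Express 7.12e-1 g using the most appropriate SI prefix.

712 mg

= 712e-3 g; 1e-3 is milli.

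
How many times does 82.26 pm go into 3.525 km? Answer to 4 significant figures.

(3.525 × 10³) / (82.26 × 10⁻¹²) = 0.042852 × 10¹⁵

42850000000000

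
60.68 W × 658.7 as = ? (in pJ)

60.68 × 658.7 × 10⁻¹⁸ = 39969.916 × 10⁻¹⁸ J

0.039969916 pJ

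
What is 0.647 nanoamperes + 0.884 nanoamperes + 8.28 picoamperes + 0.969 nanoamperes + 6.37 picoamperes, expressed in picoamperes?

In picoamperes:
  0.647 nanoamperes = 0.647e3 picoamperes = 647
  0.884 nanoamperes = 0.884e3 picoamperes = 884
  8.28 picoamperes → 8.28
  0.969 nanoamperes = 0.969e3 picoamperes = 969
  6.37 picoamperes → 6.37
Sum: 647 + 884 + 8.28 + 969 + 6.37 = 2514.65

2514.65 picoamperes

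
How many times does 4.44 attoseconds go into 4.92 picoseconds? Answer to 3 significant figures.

(4.92 × 10^-12) / (4.44 × 10^-18) = 1.108 × 10^6

1110000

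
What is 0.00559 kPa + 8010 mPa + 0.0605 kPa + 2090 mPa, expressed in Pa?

In Pa:
  0.00559 kPa = 0.00559 × 10³ Pa = 5.59
  8010 mPa = 8010 × 10⁻³ Pa = 8.01
  0.0605 kPa = 0.0605 × 10³ Pa = 60.5
  2090 mPa = 2090 × 10⁻³ Pa = 2.09
Sum: 5.59 + 8.01 + 60.5 + 2.09 = 76.19

76.19 Pa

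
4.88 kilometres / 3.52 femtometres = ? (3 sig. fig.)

(4.88 × 10³) / (3.52 × 10⁻¹⁵) = 1.386 × 10¹⁸

1390000000000000000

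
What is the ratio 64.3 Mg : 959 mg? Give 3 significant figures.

67000000

(64.3 × 10⁶) / (959 × 10⁻³) = 0.06705 × 10⁹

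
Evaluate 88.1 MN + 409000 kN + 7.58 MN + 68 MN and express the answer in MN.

In MN:
  88.1 MN → 88.1
  409000 kN = 409000 × 10^-3 MN = 409
  7.58 MN → 7.58
  68 MN → 68
Sum: 88.1 + 409 + 7.58 + 68 = 572.68

572.68 MN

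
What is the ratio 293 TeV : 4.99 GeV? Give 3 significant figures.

(293 × 10¹²) / (4.99 × 10⁹) = 58.72 × 10³

58700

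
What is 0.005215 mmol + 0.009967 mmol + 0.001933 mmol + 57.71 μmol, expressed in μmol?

74.825 μmol

In μmol:
  0.005215 mmol = 0.005215 × 10³ μmol = 5.215
  0.009967 mmol = 0.009967 × 10³ μmol = 9.967
  0.001933 mmol = 0.001933 × 10³ μmol = 1.933
  57.71 μmol → 57.71
Sum: 5.215 + 9.967 + 1.933 + 57.71 = 74.825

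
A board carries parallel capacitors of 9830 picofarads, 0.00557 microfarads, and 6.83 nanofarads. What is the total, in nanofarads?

22.23 nanofarads

In nanofarads:
  9830 picofarads = 9830e-3 nanofarads = 9.83
  0.00557 microfarads = 0.00557e3 nanofarads = 5.57
  6.83 nanofarads → 6.83
Sum: 9.83 + 5.57 + 6.83 = 22.23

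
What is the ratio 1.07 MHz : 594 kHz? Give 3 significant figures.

(1.07 × 10^6) / (594 × 10^3) = 0.001801 × 10^3

1.80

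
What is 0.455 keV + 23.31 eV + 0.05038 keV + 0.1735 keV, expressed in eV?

702.19 eV

In eV:
  0.455 keV = 0.455 × 10^3 eV = 455
  23.31 eV → 23.31
  0.05038 keV = 0.05038 × 10^3 eV = 50.38
  0.1735 keV = 0.1735 × 10^3 eV = 173.5
Sum: 455 + 23.31 + 50.38 + 173.5 = 702.19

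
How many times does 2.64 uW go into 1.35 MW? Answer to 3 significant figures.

(1.35 × 10⁶) / (2.64 × 10⁻⁶) = 0.5114 × 10¹²

511000000000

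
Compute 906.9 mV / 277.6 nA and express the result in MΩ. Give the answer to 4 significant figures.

(906.9 × 10⁻³) / (277.6 × 10⁻⁹) = 3.26693 × 10⁶ Ω

3.267 MΩ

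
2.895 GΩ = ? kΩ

giga = 10^9, kilo = 10^3; factor is 10^6.
2.895 × 10^6 = 2895000

2895000 kΩ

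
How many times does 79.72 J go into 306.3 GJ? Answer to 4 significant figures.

3842000000

(306.3 × 10⁹) / (79.72) = 3.8422 × 10⁹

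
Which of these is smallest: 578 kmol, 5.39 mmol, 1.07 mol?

578 kmol = 578000 mol
5.39 mmol = 0.00539 mol
1.07 mol = 1.07 mol

5.39 mmol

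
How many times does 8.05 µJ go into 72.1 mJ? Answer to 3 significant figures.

8960

(72.1 × 10⁻³) / (8.05 × 10⁻⁶) = 8.957 × 10³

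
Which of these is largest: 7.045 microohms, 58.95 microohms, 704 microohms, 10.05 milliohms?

10.05 milliohms

7.045 microohms = 0.000007045 ohms
58.95 microohms = 0.00005895 ohms
704 microohms = 0.000704 ohms
10.05 milliohms = 0.01005 ohms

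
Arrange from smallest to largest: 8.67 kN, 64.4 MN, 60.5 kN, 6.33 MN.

8.67 kN = 8670 N
64.4 MN = 64400000 N
60.5 kN = 60500 N
6.33 MN = 6330000 N

8.67 kN < 60.5 kN < 6.33 MN < 64.4 MN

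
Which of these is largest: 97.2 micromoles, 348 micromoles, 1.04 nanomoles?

348 micromoles

97.2 micromoles = 0.0000972 moles
348 micromoles = 0.000348 moles
1.04 nanomoles = 0.00000000104 moles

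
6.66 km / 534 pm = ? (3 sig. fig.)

(6.66e3) / (534e-12) = 0.01247e15

12500000000000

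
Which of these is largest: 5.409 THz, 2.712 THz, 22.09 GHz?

5.409 THz = 5409000000000 Hz
2.712 THz = 2712000000000 Hz
22.09 GHz = 22090000000 Hz

5.409 THz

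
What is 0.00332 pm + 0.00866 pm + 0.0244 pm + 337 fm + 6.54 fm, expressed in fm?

In fm:
  0.00332 pm = 0.00332 × 10^3 fm = 3.32
  0.00866 pm = 0.00866 × 10^3 fm = 8.66
  0.0244 pm = 0.0244 × 10^3 fm = 24.4
  337 fm → 337
  6.54 fm → 6.54
Sum: 3.32 + 8.66 + 24.4 + 337 + 6.54 = 379.92

379.92 fm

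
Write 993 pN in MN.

pico = 1e-12, mega = 1e6; factor is 1e-18.
993 × 1e-18 = 0.000000000000000993

0.000000000000000993 MN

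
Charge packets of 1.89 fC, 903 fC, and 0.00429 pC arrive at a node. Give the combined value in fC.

909.18 fC

In fC:
  1.89 fC → 1.89
  903 fC → 903
  0.00429 pC = 0.00429e3 fC = 4.29
Sum: 1.89 + 903 + 4.29 = 909.18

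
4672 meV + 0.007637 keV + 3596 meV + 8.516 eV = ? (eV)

In eV:
  4672 meV = 4672 × 10^-3 eV = 4.672
  0.007637 keV = 0.007637 × 10^3 eV = 7.637
  3596 meV = 3596 × 10^-3 eV = 3.596
  8.516 eV → 8.516
Sum: 4.672 + 7.637 + 3.596 + 8.516 = 24.421

24.421 eV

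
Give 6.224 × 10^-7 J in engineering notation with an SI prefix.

= 622.4 × 10^-9 J; 10^-9 is nano.

622.4 nJ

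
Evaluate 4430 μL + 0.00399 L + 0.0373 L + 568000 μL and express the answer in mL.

In mL:
  4430 μL = 4430e-3 mL = 4.43
  0.00399 L = 0.00399e3 mL = 3.99
  0.0373 L = 0.0373e3 mL = 37.3
  568000 μL = 568000e-3 mL = 568
Sum: 4.43 + 3.99 + 37.3 + 568 = 613.72

613.72 mL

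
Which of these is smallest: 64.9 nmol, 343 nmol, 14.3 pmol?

14.3 pmol

64.9 nmol = 0.0000000649 mol
343 nmol = 0.000000343 mol
14.3 pmol = 0.0000000000143 mol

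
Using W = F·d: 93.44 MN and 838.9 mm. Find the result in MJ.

78.386816 MJ

93.44e6 × 838.9e-3 = 78386.816e3 J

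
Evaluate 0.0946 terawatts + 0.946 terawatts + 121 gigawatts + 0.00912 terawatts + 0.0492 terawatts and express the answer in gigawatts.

In gigawatts:
  0.0946 terawatts = 0.0946 × 10³ gigawatts = 94.6
  0.946 terawatts = 0.946 × 10³ gigawatts = 946
  121 gigawatts → 121
  0.00912 terawatts = 0.00912 × 10³ gigawatts = 9.12
  0.0492 terawatts = 0.0492 × 10³ gigawatts = 49.2
Sum: 94.6 + 946 + 121 + 9.12 + 49.2 = 1219.92

1219.92 gigawatts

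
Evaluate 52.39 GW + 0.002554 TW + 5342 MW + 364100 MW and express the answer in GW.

424.386 GW

In GW:
  52.39 GW → 52.39
  0.002554 TW = 0.002554 × 10³ GW = 2.554
  5342 MW = 5342 × 10⁻³ GW = 5.342
  364100 MW = 364100 × 10⁻³ GW = 364.1
Sum: 52.39 + 2.554 + 5.342 + 364.1 = 424.386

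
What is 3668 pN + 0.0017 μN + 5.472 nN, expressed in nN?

In nN:
  3668 pN = 3668 × 10^-3 nN = 3.668
  0.0017 μN = 0.0017 × 10^3 nN = 1.7
  5.472 nN → 5.472
Sum: 3.668 + 1.7 + 5.472 = 10.84

10.84 nN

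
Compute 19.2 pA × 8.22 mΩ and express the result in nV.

19.2 × 10⁻¹² × 8.22 × 10⁻³ = 157.824 × 10⁻¹⁵ V

0.000157824 nV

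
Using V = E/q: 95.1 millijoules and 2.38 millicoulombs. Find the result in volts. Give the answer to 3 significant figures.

(95.1 × 10^-3) / (2.38 × 10^-3) = 39.958 V

40.0 volts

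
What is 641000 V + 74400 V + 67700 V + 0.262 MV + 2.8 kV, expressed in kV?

1047.9 kV

In kV:
  641000 V = 641000 × 10^-3 kV = 641
  74400 V = 74400 × 10^-3 kV = 74.4
  67700 V = 67700 × 10^-3 kV = 67.7
  0.262 MV = 0.262 × 10^3 kV = 262
  2.8 kV → 2.8
Sum: 641 + 74.4 + 67.7 + 262 + 2.8 = 1047.9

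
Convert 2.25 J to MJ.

(no prefix) = 10⁰, mega = 10⁶; factor is 10⁻⁶.
2.25 × 10⁻⁶ = 0.00000225

0.00000225 MJ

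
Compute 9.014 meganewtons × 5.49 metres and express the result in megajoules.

9.014 × 10⁶ × 5.49 = 49.48686 × 10⁶ J

49.48686 megajoules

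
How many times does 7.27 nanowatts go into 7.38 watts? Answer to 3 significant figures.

1020000000

(7.38) / (7.27 × 10⁻⁹) = 1.015 × 10⁹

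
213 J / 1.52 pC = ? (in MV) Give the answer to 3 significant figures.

(213) / (1.52e-12) = 140.13e12 V

140000000 MV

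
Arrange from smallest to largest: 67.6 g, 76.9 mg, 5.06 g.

76.9 mg < 5.06 g < 67.6 g

67.6 g = 67.6 g
76.9 mg = 0.0769 g
5.06 g = 5.06 g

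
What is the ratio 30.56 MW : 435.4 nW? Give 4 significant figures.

70190000000000

(30.56 × 10^6) / (435.4 × 10^-9) = 0.070188 × 10^15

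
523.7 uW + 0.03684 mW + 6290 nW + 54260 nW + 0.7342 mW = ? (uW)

In uW:
  523.7 uW → 523.7
  0.03684 mW = 0.03684 × 10^3 uW = 36.84
  6290 nW = 6290 × 10^-3 uW = 6.29
  54260 nW = 54260 × 10^-3 uW = 54.26
  0.7342 mW = 0.7342 × 10^3 uW = 734.2
Sum: 523.7 + 36.84 + 6.29 + 54.26 + 734.2 = 1355.29

1355.29 uW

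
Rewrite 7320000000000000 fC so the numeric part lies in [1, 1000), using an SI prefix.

= 7.32 C; mantissa already in [1, 1000).

7.32 C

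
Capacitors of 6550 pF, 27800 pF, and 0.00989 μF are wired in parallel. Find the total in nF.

44.24 nF

In nF:
  6550 pF = 6550 × 10^-3 nF = 6.55
  27800 pF = 27800 × 10^-3 nF = 27.8
  0.00989 μF = 0.00989 × 10^3 nF = 9.89
Sum: 6.55 + 27.8 + 9.89 = 44.24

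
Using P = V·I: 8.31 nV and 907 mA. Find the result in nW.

8.31 × 10^-9 × 907 × 10^-3 = 7537.17 × 10^-12 W

7.53717 nW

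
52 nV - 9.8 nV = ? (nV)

In nV:
  52 nV → 52
  9.8 nV → 9.8
Difference: 52 - 9.8 = 42.2

42.2 nV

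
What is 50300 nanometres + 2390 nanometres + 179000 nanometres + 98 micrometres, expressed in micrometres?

329.69 micrometres

In micrometres:
  50300 nanometres = 50300 × 10⁻³ micrometres = 50.3
  2390 nanometres = 2390 × 10⁻³ micrometres = 2.39
  179000 nanometres = 179000 × 10⁻³ micrometres = 179
  98 micrometres → 98
Sum: 50.3 + 2.39 + 179 + 98 = 329.69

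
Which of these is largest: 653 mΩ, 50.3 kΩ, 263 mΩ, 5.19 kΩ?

653 mΩ = 0.653 Ω
50.3 kΩ = 50300 Ω
263 mΩ = 0.263 Ω
5.19 kΩ = 5190 Ω

50.3 kΩ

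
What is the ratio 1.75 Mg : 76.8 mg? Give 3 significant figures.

(1.75 × 10^6) / (76.8 × 10^-3) = 0.02279 × 10^9

22800000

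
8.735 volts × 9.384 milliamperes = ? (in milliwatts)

81.96924 milliwatts

8.735 × 9.384 × 10^-3 = 81.96924 × 10^-3 W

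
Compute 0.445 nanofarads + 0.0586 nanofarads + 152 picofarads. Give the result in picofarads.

In picofarads:
  0.445 nanofarads = 0.445 × 10³ picofarads = 445
  0.0586 nanofarads = 0.0586 × 10³ picofarads = 58.6
  152 picofarads → 152
Sum: 445 + 58.6 + 152 = 655.6

655.6 picofarads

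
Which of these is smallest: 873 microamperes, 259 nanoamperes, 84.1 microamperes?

259 nanoamperes

873 microamperes = 0.000873 amperes
259 nanoamperes = 0.000000259 amperes
84.1 microamperes = 0.0000841 amperes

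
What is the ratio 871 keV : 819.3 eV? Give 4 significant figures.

1063

(871 × 10^3) / (819.3) = 1.0631 × 10^3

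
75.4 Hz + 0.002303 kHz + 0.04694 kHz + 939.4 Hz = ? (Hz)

In Hz:
  75.4 Hz → 75.4
  0.002303 kHz = 0.002303e3 Hz = 2.303
  0.04694 kHz = 0.04694e3 Hz = 46.94
  939.4 Hz → 939.4
Sum: 75.4 + 2.303 + 46.94 + 939.4 = 1064.043

1064.043 Hz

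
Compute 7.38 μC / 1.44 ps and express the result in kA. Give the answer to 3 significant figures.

5120 kA

(7.38 × 10^-6) / (1.44 × 10^-12) = 5.125 × 10^6 A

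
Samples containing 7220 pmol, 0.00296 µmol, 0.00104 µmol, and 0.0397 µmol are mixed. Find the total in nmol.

In nmol:
  7220 pmol = 7220 × 10⁻³ nmol = 7.22
  0.00296 µmol = 0.00296 × 10³ nmol = 2.96
  0.00104 µmol = 0.00104 × 10³ nmol = 1.04
  0.0397 µmol = 0.0397 × 10³ nmol = 39.7
Sum: 7.22 + 2.96 + 1.04 + 39.7 = 50.92

50.92 nmol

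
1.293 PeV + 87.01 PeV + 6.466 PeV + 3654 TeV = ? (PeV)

In PeV:
  1.293 PeV → 1.293
  87.01 PeV → 87.01
  6.466 PeV → 6.466
  3654 TeV = 3654 × 10^-3 PeV = 3.654
Sum: 1.293 + 87.01 + 6.466 + 3.654 = 98.423

98.423 PeV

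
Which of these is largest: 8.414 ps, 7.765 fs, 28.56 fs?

8.414 ps

8.414 ps = 0.000000000008414 s
7.765 fs = 0.000000000000007765 s
28.56 fs = 0.00000000000002856 s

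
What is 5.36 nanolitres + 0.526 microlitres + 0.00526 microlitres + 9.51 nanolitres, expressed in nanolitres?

546.13 nanolitres

In nanolitres:
  5.36 nanolitres → 5.36
  0.526 microlitres = 0.526 × 10³ nanolitres = 526
  0.00526 microlitres = 0.00526 × 10³ nanolitres = 5.26
  9.51 nanolitres → 9.51
Sum: 5.36 + 526 + 5.26 + 9.51 = 546.13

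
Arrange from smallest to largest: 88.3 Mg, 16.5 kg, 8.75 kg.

8.75 kg < 16.5 kg < 88.3 Mg

88.3 Mg = 88300000 g
16.5 kg = 16500 g
8.75 kg = 8750 g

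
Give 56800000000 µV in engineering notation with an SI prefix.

= 56.8e3 V; 1e3 is kilo.

56.8 kV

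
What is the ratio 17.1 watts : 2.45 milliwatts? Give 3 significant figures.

(17.1) / (2.45e-3) = 6.98e3

6980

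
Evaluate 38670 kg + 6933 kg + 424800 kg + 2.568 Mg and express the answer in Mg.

472.971 Mg

In Mg:
  38670 kg = 38670 × 10⁻³ Mg = 38.67
  6933 kg = 6933 × 10⁻³ Mg = 6.933
  424800 kg = 424800 × 10⁻³ Mg = 424.8
  2.568 Mg → 2.568
Sum: 38.67 + 6.933 + 424.8 + 2.568 = 472.971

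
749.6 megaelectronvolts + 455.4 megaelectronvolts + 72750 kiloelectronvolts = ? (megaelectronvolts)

1277.75 megaelectronvolts

In megaelectronvolts:
  749.6 megaelectronvolts → 749.6
  455.4 megaelectronvolts → 455.4
  72750 kiloelectronvolts = 72750 × 10^-3 megaelectronvolts = 72.75
Sum: 749.6 + 455.4 + 72.75 = 1277.75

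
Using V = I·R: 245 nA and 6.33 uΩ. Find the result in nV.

0.00155085 nV

245 × 10^-9 × 6.33 × 10^-6 = 1550.85 × 10^-15 V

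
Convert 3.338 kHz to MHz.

0.003338 MHz

kilo = 10^3, mega = 10^6; factor is 10^-3.
3.338 × 10^-3 = 0.003338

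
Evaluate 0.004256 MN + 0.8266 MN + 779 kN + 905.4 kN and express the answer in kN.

In kN:
  0.004256 MN = 0.004256 × 10^3 kN = 4.256
  0.8266 MN = 0.8266 × 10^3 kN = 826.6
  779 kN → 779
  905.4 kN → 905.4
Sum: 4.256 + 826.6 + 779 + 905.4 = 2515.256

2515.256 kN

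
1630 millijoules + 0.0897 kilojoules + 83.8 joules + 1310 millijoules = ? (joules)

176.44 joules

In joules:
  1630 millijoules = 1630 × 10^-3 joules = 1.63
  0.0897 kilojoules = 0.0897 × 10^3 joules = 89.7
  83.8 joules → 83.8
  1310 millijoules = 1310 × 10^-3 joules = 1.31
Sum: 1.63 + 89.7 + 83.8 + 1.31 = 176.44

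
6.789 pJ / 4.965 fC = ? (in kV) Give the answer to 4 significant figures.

(6.789 × 10^-12) / (4.965 × 10^-15) = 1.36737 × 10^3 V

1.367 kV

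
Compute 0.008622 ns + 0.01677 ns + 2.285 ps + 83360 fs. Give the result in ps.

In ps:
  0.008622 ns = 0.008622 × 10^3 ps = 8.622
  0.01677 ns = 0.01677 × 10^3 ps = 16.77
  2.285 ps → 2.285
  83360 fs = 83360 × 10^-3 ps = 83.36
Sum: 8.622 + 16.77 + 2.285 + 83.36 = 111.037

111.037 ps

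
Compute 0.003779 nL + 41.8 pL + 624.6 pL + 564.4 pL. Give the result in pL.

In pL:
  0.003779 nL = 0.003779e3 pL = 3.779
  41.8 pL → 41.8
  624.6 pL → 624.6
  564.4 pL → 564.4
Sum: 3.779 + 41.8 + 624.6 + 564.4 = 1234.579

1234.579 pL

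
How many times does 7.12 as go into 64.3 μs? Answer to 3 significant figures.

9030000000000

(64.3 × 10⁻⁶) / (7.12 × 10⁻¹⁸) = 9.031 × 10¹²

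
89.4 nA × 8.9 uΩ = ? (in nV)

89.4 × 10⁻⁹ × 8.9 × 10⁻⁶ = 795.66 × 10⁻¹⁵ V

0.00079566 nV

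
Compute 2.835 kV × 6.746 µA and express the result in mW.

19.12491 mW

2.835 × 10^3 × 6.746 × 10^-6 = 19.12491 × 10^-3 W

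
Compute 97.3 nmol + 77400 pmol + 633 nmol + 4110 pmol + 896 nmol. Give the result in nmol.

In nmol:
  97.3 nmol → 97.3
  77400 pmol = 77400e-3 nmol = 77.4
  633 nmol → 633
  4110 pmol = 4110e-3 nmol = 4.11
  896 nmol → 896
Sum: 97.3 + 77.4 + 633 + 4.11 + 896 = 1707.81

1707.81 nmol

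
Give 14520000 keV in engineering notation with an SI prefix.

= 14.52 × 10^9 eV; 10^9 is giga.

14.52 GeV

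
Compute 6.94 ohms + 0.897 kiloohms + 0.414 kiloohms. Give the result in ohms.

In ohms:
  6.94 ohms → 6.94
  0.897 kiloohms = 0.897 × 10^3 ohms = 897
  0.414 kiloohms = 0.414 × 10^3 ohms = 414
Sum: 6.94 + 897 + 414 = 1317.94

1317.94 ohms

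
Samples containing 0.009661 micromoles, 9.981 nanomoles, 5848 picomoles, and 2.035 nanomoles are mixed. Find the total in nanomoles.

27.525 nanomoles

In nanomoles:
  0.009661 micromoles = 0.009661 × 10^3 nanomoles = 9.661
  9.981 nanomoles → 9.981
  5848 picomoles = 5848 × 10^-3 nanomoles = 5.848
  2.035 nanomoles → 2.035
Sum: 9.661 + 9.981 + 5.848 + 2.035 = 27.525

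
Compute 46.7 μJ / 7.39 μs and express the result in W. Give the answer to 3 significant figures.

6.32 W

(46.7 × 10^-6) / (7.39 × 10^-6) = 6.3194 W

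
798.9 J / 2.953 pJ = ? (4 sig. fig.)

270500000000000

(798.9) / (2.953 × 10⁻¹²) = 270.54 × 10¹²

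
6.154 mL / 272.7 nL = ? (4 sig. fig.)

(6.154 × 10⁻³) / (272.7 × 10⁻⁹) = 0.022567 × 10⁶

22570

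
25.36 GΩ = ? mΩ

giga = 10⁹, milli = 10⁻³; factor is 10¹².
25.36 × 10¹² = 25360000000000

25360000000000 mΩ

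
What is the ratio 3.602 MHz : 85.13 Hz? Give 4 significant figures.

(3.602e6) / (85.13) = 0.042312e6

42310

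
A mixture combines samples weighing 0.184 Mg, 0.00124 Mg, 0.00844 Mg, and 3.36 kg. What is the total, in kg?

197.04 kg

In kg:
  0.184 Mg = 0.184e3 kg = 184
  0.00124 Mg = 0.00124e3 kg = 1.24
  0.00844 Mg = 0.00844e3 kg = 8.44
  3.36 kg → 3.36
Sum: 184 + 1.24 + 8.44 + 3.36 = 197.04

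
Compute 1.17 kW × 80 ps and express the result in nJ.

1.17e3 × 80e-12 = 93.6e-9 J

93.6 nJ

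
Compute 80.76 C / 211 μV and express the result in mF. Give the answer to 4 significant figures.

382700000 mF

(80.76) / (211 × 10^-6) = 0.382749 × 10^6 F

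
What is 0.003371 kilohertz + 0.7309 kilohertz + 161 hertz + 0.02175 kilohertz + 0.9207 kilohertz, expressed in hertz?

In hertz:
  0.003371 kilohertz = 0.003371 × 10³ hertz = 3.371
  0.7309 kilohertz = 0.7309 × 10³ hertz = 730.9
  161 hertz → 161
  0.02175 kilohertz = 0.02175 × 10³ hertz = 21.75
  0.9207 kilohertz = 0.9207 × 10³ hertz = 920.7
Sum: 3.371 + 730.9 + 161 + 21.75 + 920.7 = 1837.721

1837.721 hertz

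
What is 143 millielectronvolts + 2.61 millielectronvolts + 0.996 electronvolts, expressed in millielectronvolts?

1141.61 millielectronvolts

In millielectronvolts:
  143 millielectronvolts → 143
  2.61 millielectronvolts → 2.61
  0.996 electronvolts = 0.996 × 10^3 millielectronvolts = 996
Sum: 143 + 2.61 + 996 = 1141.61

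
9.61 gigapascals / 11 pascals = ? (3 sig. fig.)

(9.61 × 10⁹) / (11) = 0.8736 × 10⁹

874000000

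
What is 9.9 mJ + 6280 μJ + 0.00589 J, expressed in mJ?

In mJ:
  9.9 mJ → 9.9
  6280 μJ = 6280 × 10⁻³ mJ = 6.28
  0.00589 J = 0.00589 × 10³ mJ = 5.89
Sum: 9.9 + 6.28 + 5.89 = 22.07

22.07 mJ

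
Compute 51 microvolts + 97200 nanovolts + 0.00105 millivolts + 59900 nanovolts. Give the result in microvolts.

209.15 microvolts

In microvolts:
  51 microvolts → 51
  97200 nanovolts = 97200 × 10⁻³ microvolts = 97.2
  0.00105 millivolts = 0.00105 × 10³ microvolts = 1.05
  59900 nanovolts = 59900 × 10⁻³ microvolts = 59.9
Sum: 51 + 97.2 + 1.05 + 59.9 = 209.15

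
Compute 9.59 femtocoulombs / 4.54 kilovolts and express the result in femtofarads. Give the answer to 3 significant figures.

0.00211 femtofarads

(9.59e-15) / (4.54e3) = 2.1123e-18 F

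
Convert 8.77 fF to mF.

femto = 10^-15, milli = 10^-3; factor is 10^-12.
8.77 × 10^-12 = 0.00000000000877

0.00000000000877 mF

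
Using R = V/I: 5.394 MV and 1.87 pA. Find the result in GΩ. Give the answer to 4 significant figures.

(5.394e6) / (1.87e-12) = 2.88449e18 Ω

2884000000 GΩ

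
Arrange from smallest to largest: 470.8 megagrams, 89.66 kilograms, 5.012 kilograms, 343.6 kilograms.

470.8 megagrams = 470800000 grams
89.66 kilograms = 89660 grams
5.012 kilograms = 5012 grams
343.6 kilograms = 343600 grams

5.012 kilograms < 89.66 kilograms < 343.6 kilograms < 470.8 megagrams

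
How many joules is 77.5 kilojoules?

77500 joules

kilo = 1e3, (no prefix) = 1e0; factor is 1e3.
77.5 × 1e3 = 77500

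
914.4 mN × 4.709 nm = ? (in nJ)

914.4e-3 × 4.709e-9 = 4305.9096e-12 J

4.3059096 nJ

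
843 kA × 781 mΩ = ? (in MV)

0.658383 MV

843e3 × 781e-3 = 658383 V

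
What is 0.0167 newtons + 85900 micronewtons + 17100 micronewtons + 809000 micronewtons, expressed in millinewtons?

928.7 millinewtons

In millinewtons:
  0.0167 newtons = 0.0167 × 10³ millinewtons = 16.7
  85900 micronewtons = 85900 × 10⁻³ millinewtons = 85.9
  17100 micronewtons = 17100 × 10⁻³ millinewtons = 17.1
  809000 micronewtons = 809000 × 10⁻³ millinewtons = 809
Sum: 16.7 + 85.9 + 17.1 + 809 = 928.7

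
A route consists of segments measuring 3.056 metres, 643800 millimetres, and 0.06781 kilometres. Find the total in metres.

714.666 metres

In metres:
  3.056 metres → 3.056
  643800 millimetres = 643800 × 10^-3 metres = 643.8
  0.06781 kilometres = 0.06781 × 10^3 metres = 67.81
Sum: 3.056 + 643.8 + 67.81 = 714.666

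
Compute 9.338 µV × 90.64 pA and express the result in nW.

9.338 × 10^-6 × 90.64 × 10^-12 = 846.39632 × 10^-18 W

0.00000084639632 nW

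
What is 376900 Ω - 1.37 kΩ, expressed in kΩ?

375.53 kΩ

In kΩ:
  376900 Ω = 376900 × 10^-3 kΩ = 376.9
  1.37 kΩ → 1.37
Difference: 376.9 - 1.37 = 375.53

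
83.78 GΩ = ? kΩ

83780000 kΩ

giga = 1e9, kilo = 1e3; factor is 1e6.
83.78 × 1e6 = 83780000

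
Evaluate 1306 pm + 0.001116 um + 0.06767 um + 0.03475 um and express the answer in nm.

In nm:
  1306 pm = 1306 × 10^-3 nm = 1.306
  0.001116 um = 0.001116 × 10^3 nm = 1.116
  0.06767 um = 0.06767 × 10^3 nm = 67.67
  0.03475 um = 0.03475 × 10^3 nm = 34.75
Sum: 1.306 + 1.116 + 67.67 + 34.75 = 104.842

104.842 nm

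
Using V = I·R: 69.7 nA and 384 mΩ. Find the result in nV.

69.7 × 10^-9 × 384 × 10^-3 = 26764.8 × 10^-12 V

26.7648 nV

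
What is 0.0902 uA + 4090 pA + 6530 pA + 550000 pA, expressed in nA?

650.82 nA

In nA:
  0.0902 uA = 0.0902 × 10³ nA = 90.2
  4090 pA = 4090 × 10⁻³ nA = 4.09
  6530 pA = 6530 × 10⁻³ nA = 6.53
  550000 pA = 550000 × 10⁻³ nA = 550
Sum: 90.2 + 4.09 + 6.53 + 550 = 650.82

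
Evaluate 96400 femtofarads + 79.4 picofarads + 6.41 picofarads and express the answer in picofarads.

In picofarads:
  96400 femtofarads = 96400 × 10⁻³ picofarads = 96.4
  79.4 picofarads → 79.4
  6.41 picofarads → 6.41
Sum: 96.4 + 79.4 + 6.41 = 182.21

182.21 picofarads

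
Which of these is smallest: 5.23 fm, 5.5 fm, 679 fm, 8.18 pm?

5.23 fm = 0.00000000000000523 m
5.5 fm = 0.0000000000000055 m
679 fm = 0.000000000000679 m
8.18 pm = 0.00000000000818 m

5.23 fm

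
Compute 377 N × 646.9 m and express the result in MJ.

0.2438813 MJ

377 × 646.9 = 243881.3 J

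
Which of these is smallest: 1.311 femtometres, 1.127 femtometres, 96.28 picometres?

1.311 femtometres = 0.000000000000001311 metres
1.127 femtometres = 0.000000000000001127 metres
96.28 picometres = 0.00000000009628 metres

1.127 femtometres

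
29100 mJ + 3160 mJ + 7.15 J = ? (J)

39.41 J

In J:
  29100 mJ = 29100 × 10⁻³ J = 29.1
  3160 mJ = 3160 × 10⁻³ J = 3.16
  7.15 J → 7.15
Sum: 29.1 + 3.16 + 7.15 = 39.41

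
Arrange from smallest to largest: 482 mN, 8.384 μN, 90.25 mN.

8.384 μN < 90.25 mN < 482 mN

482 mN = 0.482 N
8.384 μN = 0.000008384 N
90.25 mN = 0.09025 N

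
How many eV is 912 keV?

kilo = 10^3, (no prefix) = 10^0; factor is 10^3.
912 × 10^3 = 912000

912000 eV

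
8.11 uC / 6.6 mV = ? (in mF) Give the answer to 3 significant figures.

(8.11 × 10⁻⁶) / (6.6 × 10⁻³) = 1.2288 × 10⁻³ F

1.23 mF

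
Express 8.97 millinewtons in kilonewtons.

milli = 1e-3, kilo = 1e3; factor is 1e-6.
8.97 × 1e-6 = 0.00000897

0.00000897 kilonewtons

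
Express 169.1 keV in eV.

169100 eV

kilo = 10^3, (no prefix) = 10^0; factor is 10^3.
169.1 × 10^3 = 169100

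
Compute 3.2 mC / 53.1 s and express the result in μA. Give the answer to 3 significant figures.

(3.2e-3) / (53.1) = 0.060264e-3 A

60.3 μA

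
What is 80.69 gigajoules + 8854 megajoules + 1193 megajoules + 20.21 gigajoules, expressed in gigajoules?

In gigajoules:
  80.69 gigajoules → 80.69
  8854 megajoules = 8854 × 10^-3 gigajoules = 8.854
  1193 megajoules = 1193 × 10^-3 gigajoules = 1.193
  20.21 gigajoules → 20.21
Sum: 80.69 + 8.854 + 1.193 + 20.21 = 110.947

110.947 gigajoules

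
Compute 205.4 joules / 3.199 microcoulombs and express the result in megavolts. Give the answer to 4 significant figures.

(205.4) / (3.199 × 10^-6) = 64.2076 × 10^6 V

64.21 megavolts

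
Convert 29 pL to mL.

0.000000029 mL

pico = 10⁻¹², milli = 10⁻³; factor is 10⁻⁹.
29 × 10⁻⁹ = 0.000000029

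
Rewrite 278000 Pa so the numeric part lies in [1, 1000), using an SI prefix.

278 kPa

= 278 × 10^3 Pa; 10^3 is kilo.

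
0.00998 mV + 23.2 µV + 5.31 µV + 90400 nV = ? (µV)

128.89 µV

In µV:
  0.00998 mV = 0.00998 × 10^3 µV = 9.98
  23.2 µV → 23.2
  5.31 µV → 5.31
  90400 nV = 90400 × 10^-3 µV = 90.4
Sum: 9.98 + 23.2 + 5.31 + 90.4 = 128.89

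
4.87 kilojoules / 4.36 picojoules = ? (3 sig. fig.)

(4.87e3) / (4.36e-12) = 1.117e15

1120000000000000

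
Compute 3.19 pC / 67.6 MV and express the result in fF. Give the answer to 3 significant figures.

(3.19e-12) / (67.6e6) = 0.047189e-18 F

0.0000472 fF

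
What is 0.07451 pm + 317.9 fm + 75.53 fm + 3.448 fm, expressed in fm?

In fm:
  0.07451 pm = 0.07451 × 10^3 fm = 74.51
  317.9 fm → 317.9
  75.53 fm → 75.53
  3.448 fm → 3.448
Sum: 74.51 + 317.9 + 75.53 + 3.448 = 471.388

471.388 fm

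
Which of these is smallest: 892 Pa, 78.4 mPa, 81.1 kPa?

78.4 mPa

892 Pa = 892 Pa
78.4 mPa = 0.0784 Pa
81.1 kPa = 81100 Pa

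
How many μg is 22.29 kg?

kilo = 1e3, micro = 1e-6; factor is 1e9.
22.29 × 1e9 = 22290000000

22290000000 μg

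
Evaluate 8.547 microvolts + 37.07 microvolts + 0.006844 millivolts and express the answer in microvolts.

In microvolts:
  8.547 microvolts → 8.547
  37.07 microvolts → 37.07
  0.006844 millivolts = 0.006844 × 10^3 microvolts = 6.844
Sum: 8.547 + 37.07 + 6.844 = 52.461

52.461 microvolts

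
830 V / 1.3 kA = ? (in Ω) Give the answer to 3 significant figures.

(830) / (1.3 × 10^3) = 638.46 × 10^-3 Ω

0.638 Ω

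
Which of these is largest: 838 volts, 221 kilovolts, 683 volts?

221 kilovolts

838 volts = 838 volts
221 kilovolts = 221000 volts
683 volts = 683 volts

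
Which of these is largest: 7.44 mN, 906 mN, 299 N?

299 N

7.44 mN = 0.00744 N
906 mN = 0.906 N
299 N = 299 N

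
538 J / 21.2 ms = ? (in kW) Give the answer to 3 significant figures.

(538) / (21.2 × 10⁻³) = 25.377 × 10³ W

25.4 kW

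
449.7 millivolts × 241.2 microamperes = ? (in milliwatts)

0.10846764 milliwatts

449.7e-3 × 241.2e-6 = 108467.64e-9 W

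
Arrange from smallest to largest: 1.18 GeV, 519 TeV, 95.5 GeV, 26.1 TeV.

1.18 GeV = 1180000000 eV
519 TeV = 519000000000000 eV
95.5 GeV = 95500000000 eV
26.1 TeV = 26100000000000 eV

1.18 GeV < 95.5 GeV < 26.1 TeV < 519 TeV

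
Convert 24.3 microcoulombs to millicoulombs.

micro = 10⁻⁶, milli = 10⁻³; factor is 10⁻³.
24.3 × 10⁻³ = 0.0243

0.0243 millicoulombs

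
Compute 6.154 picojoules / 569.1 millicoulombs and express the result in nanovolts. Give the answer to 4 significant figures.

(6.154e-12) / (569.1e-3) = 0.0108136e-9 V

0.01081 nanovolts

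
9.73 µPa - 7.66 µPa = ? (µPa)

In µPa:
  9.73 µPa → 9.73
  7.66 µPa → 7.66
Difference: 9.73 - 7.66 = 2.07

2.07 µPa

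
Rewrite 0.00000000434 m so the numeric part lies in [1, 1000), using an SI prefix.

= 4.34 × 10⁻⁹ m; 10⁻⁹ is nano.

4.34 nm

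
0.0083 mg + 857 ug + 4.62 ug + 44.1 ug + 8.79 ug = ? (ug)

922.81 ug

In ug:
  0.0083 mg = 0.0083 × 10^3 ug = 8.3
  857 ug → 857
  4.62 ug → 4.62
  44.1 ug → 44.1
  8.79 ug → 8.79
Sum: 8.3 + 857 + 4.62 + 44.1 + 8.79 = 922.81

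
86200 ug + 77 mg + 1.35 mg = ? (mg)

164.55 mg

In mg:
  86200 ug = 86200e-3 mg = 86.2
  77 mg → 77
  1.35 mg → 1.35
Sum: 86.2 + 77 + 1.35 = 164.55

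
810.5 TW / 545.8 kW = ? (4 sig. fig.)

(810.5e12) / (545.8e3) = 1.485e9

1485000000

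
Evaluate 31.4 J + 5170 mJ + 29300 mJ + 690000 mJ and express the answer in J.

In J:
  31.4 J → 31.4
  5170 mJ = 5170e-3 J = 5.17
  29300 mJ = 29300e-3 J = 29.3
  690000 mJ = 690000e-3 J = 690
Sum: 31.4 + 5.17 + 29.3 + 690 = 755.87

755.87 J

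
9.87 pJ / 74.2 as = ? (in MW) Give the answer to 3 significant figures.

0.133 MW

(9.87 × 10⁻¹²) / (74.2 × 10⁻¹⁸) = 0.13302 × 10⁶ W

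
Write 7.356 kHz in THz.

0.000000007356 THz

kilo = 1e3, tera = 1e12; factor is 1e-9.
7.356 × 1e-9 = 0.000000007356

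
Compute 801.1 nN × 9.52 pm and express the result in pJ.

801.1e-9 × 9.52e-12 = 7626.472e-21 J

0.000007626472 pJ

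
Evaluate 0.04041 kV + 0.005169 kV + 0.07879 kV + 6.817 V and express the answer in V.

In V:
  0.04041 kV = 0.04041 × 10³ V = 40.41
  0.005169 kV = 0.005169 × 10³ V = 5.169
  0.07879 kV = 0.07879 × 10³ V = 78.79
  6.817 V → 6.817
Sum: 40.41 + 5.169 + 78.79 + 6.817 = 131.186

131.186 V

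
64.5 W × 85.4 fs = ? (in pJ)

64.5 × 85.4 × 10^-15 = 5508.3 × 10^-15 J

5.5083 pJ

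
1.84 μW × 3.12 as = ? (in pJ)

0.0000000000057408 pJ

1.84e-6 × 3.12e-18 = 5.7408e-24 J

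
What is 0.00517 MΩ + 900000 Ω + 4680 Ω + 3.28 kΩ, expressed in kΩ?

In kΩ:
  0.00517 MΩ = 0.00517e3 kΩ = 5.17
  900000 Ω = 900000e-3 kΩ = 900
  4680 Ω = 4680e-3 kΩ = 4.68
  3.28 kΩ → 3.28
Sum: 5.17 + 900 + 4.68 + 3.28 = 913.13

913.13 kΩ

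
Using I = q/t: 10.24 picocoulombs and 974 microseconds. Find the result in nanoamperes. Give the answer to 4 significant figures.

(10.24 × 10⁻¹²) / (974 × 10⁻⁶) = 0.0105133 × 10⁻⁶ A

10.51 nanoamperes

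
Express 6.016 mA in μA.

6016 μA

milli = 1e-3, micro = 1e-6; factor is 1e3.
6.016 × 1e3 = 6016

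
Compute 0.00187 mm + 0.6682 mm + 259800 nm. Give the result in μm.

In μm:
  0.00187 mm = 0.00187 × 10³ μm = 1.87
  0.6682 mm = 0.6682 × 10³ μm = 668.2
  259800 nm = 259800 × 10⁻³ μm = 259.8
Sum: 1.87 + 668.2 + 259.8 = 929.87

929.87 μm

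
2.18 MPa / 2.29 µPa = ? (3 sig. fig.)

952000000000

(2.18 × 10^6) / (2.29 × 10^-6) = 0.952 × 10^12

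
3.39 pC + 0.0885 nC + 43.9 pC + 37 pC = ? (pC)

In pC:
  3.39 pC → 3.39
  0.0885 nC = 0.0885e3 pC = 88.5
  43.9 pC → 43.9
  37 pC → 37
Sum: 3.39 + 88.5 + 43.9 + 37 = 172.79

172.79 pC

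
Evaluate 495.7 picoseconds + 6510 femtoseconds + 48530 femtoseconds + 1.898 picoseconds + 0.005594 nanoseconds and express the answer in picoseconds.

In picoseconds:
  495.7 picoseconds → 495.7
  6510 femtoseconds = 6510 × 10^-3 picoseconds = 6.51
  48530 femtoseconds = 48530 × 10^-3 picoseconds = 48.53
  1.898 picoseconds → 1.898
  0.005594 nanoseconds = 0.005594 × 10^3 picoseconds = 5.594
Sum: 495.7 + 6.51 + 48.53 + 1.898 + 5.594 = 558.232

558.232 picoseconds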